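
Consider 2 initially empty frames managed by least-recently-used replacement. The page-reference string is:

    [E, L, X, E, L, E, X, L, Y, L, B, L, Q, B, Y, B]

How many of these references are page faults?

E: miss, frames (E)
L: miss, frames (E L)
X: miss, evict E, frames (L X)
E: miss, evict L, frames (X E)
L: miss, evict X, frames (E L)
E: hit
X: miss, evict L, frames (E X)
L: miss, evict E, frames (X L)
Y: miss, evict X, frames (L Y)
L: hit
B: miss, evict Y, frames (L B)
L: hit
Q: miss, evict B, frames (L Q)
B: miss, evict L, frames (Q B)
Y: miss, evict Q, frames (B Y)
B: hit
Page faults: 12.

12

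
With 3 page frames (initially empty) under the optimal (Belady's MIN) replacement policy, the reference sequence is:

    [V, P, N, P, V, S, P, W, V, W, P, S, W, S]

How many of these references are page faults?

V: fault, frames (V)
P: fault, frames (V P)
N: fault, frames (V P N)
P: hit
V: hit
S: fault, evict N, frames (V P S)
P: hit
W: fault, evict S, frames (V P W)
V: hit
W: hit
P: hit
S: fault, evict P, frames (V W S)
W: hit
S: hit
Page faults: 6.

6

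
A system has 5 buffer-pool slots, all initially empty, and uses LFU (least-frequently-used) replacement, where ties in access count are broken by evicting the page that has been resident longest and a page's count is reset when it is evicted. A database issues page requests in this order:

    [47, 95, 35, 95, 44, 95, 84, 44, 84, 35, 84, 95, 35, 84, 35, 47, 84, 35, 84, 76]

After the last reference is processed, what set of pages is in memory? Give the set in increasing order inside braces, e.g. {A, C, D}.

{35, 44, 76, 84, 95}

47 → fault, frames {47}
95 → fault, frames {47,95}
35 → fault, frames {47,95,35}
95 → hit
44 → fault, frames {47,95,35,44}
95 → hit
84 → fault, frames {47,95,35,44,84}
44 → hit
84 → hit
35 → hit
84 → hit
95 → hit
35 → hit
84 → hit
35 → hit
47 → hit
84 → hit
35 → hit
84 → hit
76 → fault, evict 47, frames {95,35,44,84,76}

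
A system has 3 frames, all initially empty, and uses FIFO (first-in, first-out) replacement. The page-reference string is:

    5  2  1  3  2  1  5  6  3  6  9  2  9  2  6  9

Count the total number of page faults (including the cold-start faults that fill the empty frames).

5 -> fault, frames [5]
2 -> fault, frames [5, 2]
1 -> fault, frames [5, 2, 1]
3 -> fault, evict 5, frames [2, 1, 3]
2 -> hit
1 -> hit
5 -> fault, evict 2, frames [1, 3, 5]
6 -> fault, evict 1, frames [3, 5, 6]
3 -> hit
6 -> hit
9 -> fault, evict 3, frames [5, 6, 9]
2 -> fault, evict 5, frames [6, 9, 2]
9 -> hit
2 -> hit
6 -> hit
9 -> hit
Page faults: 8.

8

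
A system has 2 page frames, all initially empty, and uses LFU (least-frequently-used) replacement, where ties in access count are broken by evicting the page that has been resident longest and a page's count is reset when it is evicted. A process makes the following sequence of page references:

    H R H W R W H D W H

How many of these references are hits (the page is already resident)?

3

H → fault, frames {H}
R → fault, frames {H,R}
H → hit
W → fault, evict R, frames {H,W}
R → fault, evict W, frames {H,R}
W → fault, evict R, frames {H,W}
H → hit
D → fault, evict W, frames {H,D}
W → fault, evict D, frames {H,W}
H → hit
Hits: 3.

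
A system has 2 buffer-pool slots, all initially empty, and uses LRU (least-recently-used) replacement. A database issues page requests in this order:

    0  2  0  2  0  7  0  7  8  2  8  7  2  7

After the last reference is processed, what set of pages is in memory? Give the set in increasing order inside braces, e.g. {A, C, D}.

0: miss, frames (0)
2: miss, frames (0 2)
0: hit
2: hit
0: hit
7: miss, evict 2, frames (0 7)
0: hit
7: hit
8: miss, evict 0, frames (7 8)
2: miss, evict 7, frames (8 2)
8: hit
7: miss, evict 2, frames (8 7)
2: miss, evict 8, frames (7 2)
7: hit

{2, 7}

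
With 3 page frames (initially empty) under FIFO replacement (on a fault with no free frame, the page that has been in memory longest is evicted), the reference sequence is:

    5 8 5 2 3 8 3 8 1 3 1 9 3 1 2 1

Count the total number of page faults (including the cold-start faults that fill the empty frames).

5 -> miss, frames {5}
8 -> miss, frames {5,8}
5 -> hit
2 -> miss, frames {5,8,2}
3 -> miss, evict 5, frames {8,2,3}
8 -> hit
3 -> hit
8 -> hit
1 -> miss, evict 8, frames {2,3,1}
3 -> hit
1 -> hit
9 -> miss, evict 2, frames {3,1,9}
3 -> hit
1 -> hit
2 -> miss, evict 3, frames {1,9,2}
1 -> hit
Page faults: 7.

7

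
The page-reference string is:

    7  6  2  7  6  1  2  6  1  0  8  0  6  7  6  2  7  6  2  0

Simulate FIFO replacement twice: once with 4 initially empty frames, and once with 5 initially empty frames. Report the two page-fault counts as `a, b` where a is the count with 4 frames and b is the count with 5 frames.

4 frames: F F F . . F . . . F F . F F . F . . . F → 10 faults.
5 frames: F F F . . F . . . F F . . F F F . . . . → 9 faults.
9 < 10: adding a frame reduced faults, as is typical.

10, 9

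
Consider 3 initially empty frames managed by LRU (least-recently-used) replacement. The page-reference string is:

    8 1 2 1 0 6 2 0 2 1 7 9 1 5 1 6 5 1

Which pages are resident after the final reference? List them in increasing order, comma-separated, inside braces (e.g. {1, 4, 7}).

{1, 5, 6}

8: fault, frames [8]
1: fault, frames [8, 1]
2: fault, frames [8, 1, 2]
1: hit
0: fault, evict 8, frames [2, 1, 0]
6: fault, evict 2, frames [1, 0, 6]
2: fault, evict 1, frames [0, 6, 2]
0: hit
2: hit
1: fault, evict 6, frames [0, 2, 1]
7: fault, evict 0, frames [2, 1, 7]
9: fault, evict 2, frames [1, 7, 9]
1: hit
5: fault, evict 7, frames [9, 1, 5]
1: hit
6: fault, evict 9, frames [5, 1, 6]
5: hit
1: hit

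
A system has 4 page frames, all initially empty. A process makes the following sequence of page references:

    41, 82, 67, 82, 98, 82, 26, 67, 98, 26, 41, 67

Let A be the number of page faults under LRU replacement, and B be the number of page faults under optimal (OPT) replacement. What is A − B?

Under LRU: F F F . F . F . . . F . → 6 faults.
Under OPT: F F F . F . F . . . . . → 5 faults.
A − B = 6 − 5 = 1.

1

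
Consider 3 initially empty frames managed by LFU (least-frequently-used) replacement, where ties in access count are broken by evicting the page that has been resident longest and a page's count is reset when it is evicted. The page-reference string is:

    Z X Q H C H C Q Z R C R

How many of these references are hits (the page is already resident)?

Z: fault, frames (Z)
X: fault, frames (Z X)
Q: fault, frames (Z X Q)
H: fault, evict Z, frames (X Q H)
C: fault, evict X, frames (Q H C)
H: hit
C: hit
Q: hit
Z: fault, evict Q, frames (H C Z)
R: fault, evict Z, frames (H C R)
C: hit
R: hit
Hits: 5.

5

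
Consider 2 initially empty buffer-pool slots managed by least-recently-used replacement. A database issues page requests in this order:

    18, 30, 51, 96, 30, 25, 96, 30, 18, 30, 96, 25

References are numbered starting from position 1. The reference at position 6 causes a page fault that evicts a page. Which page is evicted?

96

pos 1: 18: fault, frames [18]
pos 2: 30: fault, frames [18, 30]
pos 3: 51: fault, evict 18, frames [30, 51]
pos 4: 96: fault, evict 30, frames [51, 96]
pos 5: 30: fault, evict 51, frames [96, 30]
pos 6: 25: fault, evict 96, frames [30, 25]
At position 6, page 96 is evicted.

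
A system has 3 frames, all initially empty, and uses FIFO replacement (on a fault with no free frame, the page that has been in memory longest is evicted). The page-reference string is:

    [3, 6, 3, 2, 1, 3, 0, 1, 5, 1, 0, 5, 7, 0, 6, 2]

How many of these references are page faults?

12

3 → fault, frames (3)
6 → fault, frames (3 6)
3 → hit
2 → fault, frames (3 6 2)
1 → fault, evict 3, frames (6 2 1)
3 → fault, evict 6, frames (2 1 3)
0 → fault, evict 2, frames (1 3 0)
1 → hit
5 → fault, evict 1, frames (3 0 5)
1 → fault, evict 3, frames (0 5 1)
0 → hit
5 → hit
7 → fault, evict 0, frames (5 1 7)
0 → fault, evict 5, frames (1 7 0)
6 → fault, evict 1, frames (7 0 6)
2 → fault, evict 7, frames (0 6 2)
Page faults: 12.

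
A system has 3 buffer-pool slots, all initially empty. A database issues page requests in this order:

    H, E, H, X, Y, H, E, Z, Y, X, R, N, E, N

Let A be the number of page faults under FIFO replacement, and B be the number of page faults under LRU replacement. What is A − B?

Under FIFO: F F . F F F F F F F F F F . → 12 faults.
Under LRU: F F . F F . F F F F F F F . → 11 faults.
A − B = 12 − 11 = 1.

1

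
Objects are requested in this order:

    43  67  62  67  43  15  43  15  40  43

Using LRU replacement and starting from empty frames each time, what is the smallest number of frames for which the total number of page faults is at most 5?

f=1: 10 faults
f=2: 7 faults
f=3: 5 faults
f=4: 5 faults
f=5: 5 faults
Smallest f with faults ≤ 5 is 3.

3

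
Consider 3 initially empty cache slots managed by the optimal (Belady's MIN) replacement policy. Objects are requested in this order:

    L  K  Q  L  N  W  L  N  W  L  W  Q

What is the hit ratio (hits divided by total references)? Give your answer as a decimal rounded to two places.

0.50

L: fault, frames (L)
K: fault, frames (L K)
Q: fault, frames (L K Q)
L: hit
N: fault, evict K, frames (L Q N)
W: fault, evict Q, frames (L N W)
L: hit
N: hit
W: hit
L: hit
W: hit
Q: fault, evict W, frames (L N Q)
Hits: 6 of 12 references → 6/12 = 0.5000.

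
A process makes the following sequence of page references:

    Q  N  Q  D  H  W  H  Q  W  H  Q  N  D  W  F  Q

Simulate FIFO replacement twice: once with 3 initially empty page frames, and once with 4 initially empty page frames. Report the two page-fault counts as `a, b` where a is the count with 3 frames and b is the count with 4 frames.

3 frames: F F . F F F . F . . . F F F F F → 11 faults.
4 frames: F F . F F F . F . . . F F . F . → 9 faults.
9 < 11: adding a frame reduced faults, as is typical.

11, 9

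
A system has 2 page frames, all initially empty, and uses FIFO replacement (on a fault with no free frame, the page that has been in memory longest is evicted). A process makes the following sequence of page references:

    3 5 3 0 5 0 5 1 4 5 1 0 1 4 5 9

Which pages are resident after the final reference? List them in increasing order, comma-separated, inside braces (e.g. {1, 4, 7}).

3: miss, frames [3]
5: miss, frames [3, 5]
3: hit
0: miss, evict 3, frames [5, 0]
5: hit
0: hit
5: hit
1: miss, evict 5, frames [0, 1]
4: miss, evict 0, frames [1, 4]
5: miss, evict 1, frames [4, 5]
1: miss, evict 4, frames [5, 1]
0: miss, evict 5, frames [1, 0]
1: hit
4: miss, evict 1, frames [0, 4]
5: miss, evict 0, frames [4, 5]
9: miss, evict 4, frames [5, 9]

{5, 9}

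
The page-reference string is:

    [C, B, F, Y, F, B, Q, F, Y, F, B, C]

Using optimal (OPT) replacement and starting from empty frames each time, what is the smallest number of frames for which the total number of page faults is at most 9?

2

f=1: 12 faults
f=2: 9 faults
f=3: 7 faults
f=4: 6 faults
f=5: 5 faults
Smallest f with faults ≤ 9 is 2.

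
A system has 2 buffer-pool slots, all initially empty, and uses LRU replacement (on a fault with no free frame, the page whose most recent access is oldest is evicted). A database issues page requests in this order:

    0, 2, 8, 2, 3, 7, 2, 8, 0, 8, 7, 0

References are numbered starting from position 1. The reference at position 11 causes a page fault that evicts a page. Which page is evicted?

0

pos 1: 0: fault, frames (0)
pos 2: 2: fault, frames (0 2)
pos 3: 8: fault, evict 0, frames (2 8)
pos 4: 2: hit
pos 5: 3: fault, evict 8, frames (2 3)
pos 6: 7: fault, evict 2, frames (3 7)
pos 7: 2: fault, evict 3, frames (7 2)
pos 8: 8: fault, evict 7, frames (2 8)
pos 9: 0: fault, evict 2, frames (8 0)
pos 10: 8: hit
pos 11: 7: fault, evict 0, frames (8 7)
At position 11, page 0 is evicted.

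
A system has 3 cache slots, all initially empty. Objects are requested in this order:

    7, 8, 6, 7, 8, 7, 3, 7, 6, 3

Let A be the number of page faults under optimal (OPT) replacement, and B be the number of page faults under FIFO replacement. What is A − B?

-1

Under OPT: F F F . . . F . . . → 4 faults.
Under FIFO: F F F . . . F F . . → 5 faults.
A − B = 4 − 5 = -1.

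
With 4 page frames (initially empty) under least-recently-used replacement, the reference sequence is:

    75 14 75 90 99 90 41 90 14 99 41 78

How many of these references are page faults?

7

75 -> fault, frames [75]
14 -> fault, frames [75, 14]
75 -> hit
90 -> fault, frames [14, 75, 90]
99 -> fault, frames [14, 75, 90, 99]
90 -> hit
41 -> fault, evict 14, frames [75, 99, 90, 41]
90 -> hit
14 -> fault, evict 75, frames [99, 41, 90, 14]
99 -> hit
41 -> hit
78 -> fault, evict 90, frames [14, 99, 41, 78]
Page faults: 7.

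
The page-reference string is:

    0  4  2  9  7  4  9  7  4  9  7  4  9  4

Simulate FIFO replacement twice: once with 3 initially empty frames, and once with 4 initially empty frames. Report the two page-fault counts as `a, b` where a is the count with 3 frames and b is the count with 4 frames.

6, 5

3 frames: F F F F F F . . . . . . . . → 6 faults.
4 frames: F F F F F . . . . . . . . . → 5 faults.
5 < 6: adding a frame reduced faults, as is typical.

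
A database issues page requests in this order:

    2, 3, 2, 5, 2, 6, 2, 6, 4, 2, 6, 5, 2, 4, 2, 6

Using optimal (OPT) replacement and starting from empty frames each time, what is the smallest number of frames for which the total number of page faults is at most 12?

f=1: 16 faults
f=2: 9 faults
f=3: 7 faults
f=4: 5 faults
f=5: 5 faults
Smallest f with faults ≤ 12 is 2.

2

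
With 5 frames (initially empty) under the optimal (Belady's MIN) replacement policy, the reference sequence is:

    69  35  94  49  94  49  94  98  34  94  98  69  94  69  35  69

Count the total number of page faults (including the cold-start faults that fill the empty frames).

6

69 → miss, frames [69]
35 → miss, frames [69, 35]
94 → miss, frames [69, 35, 94]
49 → miss, frames [69, 35, 94, 49]
94 → hit
49 → hit
94 → hit
98 → miss, frames [69, 35, 94, 49, 98]
34 → miss, evict 49, frames [69, 35, 94, 98, 34]
94 → hit
98 → hit
69 → hit
94 → hit
69 → hit
35 → hit
69 → hit
Page faults: 6.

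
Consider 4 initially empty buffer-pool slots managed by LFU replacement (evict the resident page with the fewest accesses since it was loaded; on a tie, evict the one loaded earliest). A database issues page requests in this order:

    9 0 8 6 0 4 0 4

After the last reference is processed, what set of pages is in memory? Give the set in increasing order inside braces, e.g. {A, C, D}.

9 -> miss, frames (9)
0 -> miss, frames (9 0)
8 -> miss, frames (9 0 8)
6 -> miss, frames (9 0 8 6)
0 -> hit
4 -> miss, evict 9, frames (0 8 6 4)
0 -> hit
4 -> hit

{0, 4, 6, 8}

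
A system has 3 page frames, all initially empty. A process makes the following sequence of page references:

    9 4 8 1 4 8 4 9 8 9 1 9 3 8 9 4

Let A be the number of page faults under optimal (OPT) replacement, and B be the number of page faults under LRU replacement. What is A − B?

Under OPT: F F F F . . . F . . . . F . . F → 7 faults.
Under LRU: F F F F . . . F . . F . F F . F → 9 faults.
A − B = 7 − 9 = -2.

-2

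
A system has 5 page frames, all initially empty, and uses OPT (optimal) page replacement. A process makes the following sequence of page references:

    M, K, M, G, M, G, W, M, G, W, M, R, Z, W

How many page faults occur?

M → fault, frames (M)
K → fault, frames (M K)
M → hit
G → fault, frames (M K G)
M → hit
G → hit
W → fault, frames (M K G W)
M → hit
G → hit
W → hit
M → hit
R → fault, frames (M K G W R)
Z → fault, evict R, frames (M K G W Z)
W → hit
Page faults: 6.

6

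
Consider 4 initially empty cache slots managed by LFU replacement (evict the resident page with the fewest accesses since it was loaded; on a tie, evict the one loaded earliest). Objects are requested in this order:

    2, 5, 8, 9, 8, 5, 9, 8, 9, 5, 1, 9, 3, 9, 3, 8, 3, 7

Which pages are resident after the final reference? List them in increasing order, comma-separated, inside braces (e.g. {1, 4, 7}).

{3, 7, 8, 9}

2 → fault, frames [2]
5 → fault, frames [2, 5]
8 → fault, frames [2, 5, 8]
9 → fault, frames [2, 5, 8, 9]
8 → hit
5 → hit
9 → hit
8 → hit
9 → hit
5 → hit
1 → fault, evict 2, frames [5, 8, 9, 1]
9 → hit
3 → fault, evict 1, frames [5, 8, 9, 3]
9 → hit
3 → hit
8 → hit
3 → hit
7 → fault, evict 5, frames [8, 9, 3, 7]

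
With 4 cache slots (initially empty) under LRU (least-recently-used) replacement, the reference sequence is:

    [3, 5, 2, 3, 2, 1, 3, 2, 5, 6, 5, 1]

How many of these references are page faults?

6

3 → miss, frames (3)
5 → miss, frames (3 5)
2 → miss, frames (3 5 2)
3 → hit
2 → hit
1 → miss, frames (5 3 2 1)
3 → hit
2 → hit
5 → hit
6 → miss, evict 1, frames (3 2 5 6)
5 → hit
1 → miss, evict 3, frames (2 6 5 1)
Page faults: 6.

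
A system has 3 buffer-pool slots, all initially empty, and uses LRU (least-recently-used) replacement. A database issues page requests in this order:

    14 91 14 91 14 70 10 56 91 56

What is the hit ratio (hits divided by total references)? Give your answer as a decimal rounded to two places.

0.40

14 -> miss, frames {14}
91 -> miss, frames {14,91}
14 -> hit
91 -> hit
14 -> hit
70 -> miss, frames {91,14,70}
10 -> miss, evict 91, frames {14,70,10}
56 -> miss, evict 14, frames {70,10,56}
91 -> miss, evict 70, frames {10,56,91}
56 -> hit
Hits: 4 of 10 references → 4/10 = 0.4000.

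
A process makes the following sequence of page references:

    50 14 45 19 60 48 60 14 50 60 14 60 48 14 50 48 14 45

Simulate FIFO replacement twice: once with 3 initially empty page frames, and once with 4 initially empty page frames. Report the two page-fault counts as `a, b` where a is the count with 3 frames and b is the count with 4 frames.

3 frames: F F F F F F . F F F . . F F F . . F → 13 faults.
4 frames: F F F F F F . F F . . . . . . . . F → 9 faults.
9 < 13: adding a frame reduced faults, as is typical.

13, 9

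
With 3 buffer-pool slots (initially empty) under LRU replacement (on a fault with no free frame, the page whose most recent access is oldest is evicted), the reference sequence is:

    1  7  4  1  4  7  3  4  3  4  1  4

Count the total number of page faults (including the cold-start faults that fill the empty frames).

1: fault, frames (1)
7: fault, frames (1 7)
4: fault, frames (1 7 4)
1: hit
4: hit
7: hit
3: fault, evict 1, frames (4 7 3)
4: hit
3: hit
4: hit
1: fault, evict 7, frames (3 4 1)
4: hit
Page faults: 5.

5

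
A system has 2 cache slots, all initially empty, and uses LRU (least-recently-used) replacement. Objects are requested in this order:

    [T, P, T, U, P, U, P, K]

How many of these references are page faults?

T → miss, frames [T]
P → miss, frames [T, P]
T → hit
U → miss, evict P, frames [T, U]
P → miss, evict T, frames [U, P]
U → hit
P → hit
K → miss, evict U, frames [P, K]
Page faults: 5.

5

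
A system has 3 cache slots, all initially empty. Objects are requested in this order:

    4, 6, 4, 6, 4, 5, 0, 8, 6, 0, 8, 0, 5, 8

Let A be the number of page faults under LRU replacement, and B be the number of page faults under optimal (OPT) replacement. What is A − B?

1

Under LRU: F F . . . F F F F . . . F . → 7 faults.
Under OPT: F F . . . F F F . . . . F . → 6 faults.
A − B = 7 − 6 = 1.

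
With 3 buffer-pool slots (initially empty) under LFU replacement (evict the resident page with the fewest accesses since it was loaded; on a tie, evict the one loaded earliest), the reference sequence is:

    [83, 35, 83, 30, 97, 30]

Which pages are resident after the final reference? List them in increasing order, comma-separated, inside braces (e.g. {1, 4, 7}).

83 -> miss, frames (83)
35 -> miss, frames (83 35)
83 -> hit
30 -> miss, frames (83 35 30)
97 -> miss, evict 35, frames (83 30 97)
30 -> hit

{30, 83, 97}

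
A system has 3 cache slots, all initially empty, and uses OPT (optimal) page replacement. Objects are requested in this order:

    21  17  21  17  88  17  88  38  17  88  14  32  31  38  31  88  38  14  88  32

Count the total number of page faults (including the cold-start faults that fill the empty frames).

21: fault, frames {21}
17: fault, frames {21,17}
21: hit
17: hit
88: fault, frames {21,17,88}
17: hit
88: hit
38: fault, evict 21, frames {17,88,38}
17: hit
88: hit
14: fault, evict 17, frames {88,38,14}
32: fault, evict 14, frames {88,38,32}
31: fault, evict 32, frames {88,38,31}
38: hit
31: hit
88: hit
38: hit
14: fault, evict 31, frames {88,38,14}
88: hit
32: fault, evict 14, frames {88,38,32}
Page faults: 9.

9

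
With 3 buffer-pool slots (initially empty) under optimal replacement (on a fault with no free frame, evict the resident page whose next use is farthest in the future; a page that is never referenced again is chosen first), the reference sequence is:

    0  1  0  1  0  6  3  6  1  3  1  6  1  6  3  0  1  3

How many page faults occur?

5

0 -> fault, frames [0]
1 -> fault, frames [0, 1]
0 -> hit
1 -> hit
0 -> hit
6 -> fault, frames [0, 1, 6]
3 -> fault, evict 0, frames [1, 6, 3]
6 -> hit
1 -> hit
3 -> hit
1 -> hit
6 -> hit
1 -> hit
6 -> hit
3 -> hit
0 -> fault, evict 6, frames [1, 3, 0]
1 -> hit
3 -> hit
Page faults: 5.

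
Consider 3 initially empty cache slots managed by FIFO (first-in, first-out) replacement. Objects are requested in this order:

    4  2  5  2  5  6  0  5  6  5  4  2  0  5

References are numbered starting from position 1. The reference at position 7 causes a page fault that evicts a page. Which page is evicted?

pos 1: 4: fault, frames [4]
pos 2: 2: fault, frames [4, 2]
pos 3: 5: fault, frames [4, 2, 5]
pos 4: 2: hit
pos 5: 5: hit
pos 6: 6: fault, evict 4, frames [2, 5, 6]
pos 7: 0: fault, evict 2, frames [5, 6, 0]
At position 7, page 2 is evicted.

2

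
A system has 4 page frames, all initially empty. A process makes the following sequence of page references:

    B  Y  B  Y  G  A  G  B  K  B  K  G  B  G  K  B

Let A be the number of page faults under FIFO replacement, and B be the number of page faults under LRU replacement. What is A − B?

1

Under FIFO: F F . . F F . . F F . . . . . . → 6 faults.
Under LRU: F F . . F F . . F . . . . . . . → 5 faults.
A − B = 6 − 5 = 1.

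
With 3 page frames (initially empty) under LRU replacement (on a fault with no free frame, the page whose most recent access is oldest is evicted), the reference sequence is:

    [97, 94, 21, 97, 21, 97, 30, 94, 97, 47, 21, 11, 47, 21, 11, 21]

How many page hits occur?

8

97 -> miss, frames {97}
94 -> miss, frames {97,94}
21 -> miss, frames {97,94,21}
97 -> hit
21 -> hit
97 -> hit
30 -> miss, evict 94, frames {21,97,30}
94 -> miss, evict 21, frames {97,30,94}
97 -> hit
47 -> miss, evict 30, frames {94,97,47}
21 -> miss, evict 94, frames {97,47,21}
11 -> miss, evict 97, frames {47,21,11}
47 -> hit
21 -> hit
11 -> hit
21 -> hit
Hits: 8.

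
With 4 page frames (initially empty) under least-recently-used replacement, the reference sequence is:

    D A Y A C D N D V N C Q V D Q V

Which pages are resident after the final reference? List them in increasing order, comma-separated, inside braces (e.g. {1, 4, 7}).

D -> fault, frames {D}
A -> fault, frames {D,A}
Y -> fault, frames {D,A,Y}
A -> hit
C -> fault, frames {D,Y,A,C}
D -> hit
N -> fault, evict Y, frames {A,C,D,N}
D -> hit
V -> fault, evict A, frames {C,N,D,V}
N -> hit
C -> hit
Q -> fault, evict D, frames {V,N,C,Q}
V -> hit
D -> fault, evict N, frames {C,Q,V,D}
Q -> hit
V -> hit

{C, D, Q, V}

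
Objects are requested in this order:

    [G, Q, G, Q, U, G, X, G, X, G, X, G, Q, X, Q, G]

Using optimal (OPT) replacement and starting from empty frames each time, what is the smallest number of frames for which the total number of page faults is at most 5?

f=1: 16 faults
f=2: 6 faults
f=3: 4 faults
f=4: 4 faults
Smallest f with faults ≤ 5 is 3.

3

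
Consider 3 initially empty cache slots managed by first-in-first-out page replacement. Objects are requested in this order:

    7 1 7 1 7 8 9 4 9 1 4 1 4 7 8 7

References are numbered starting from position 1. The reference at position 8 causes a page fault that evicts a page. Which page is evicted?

1

pos 1: 7: miss, frames [7]
pos 2: 1: miss, frames [7, 1]
pos 3: 7: hit
pos 4: 1: hit
pos 5: 7: hit
pos 6: 8: miss, frames [7, 1, 8]
pos 7: 9: miss, evict 7, frames [1, 8, 9]
pos 8: 4: miss, evict 1, frames [8, 9, 4]
At position 8, page 1 is evicted.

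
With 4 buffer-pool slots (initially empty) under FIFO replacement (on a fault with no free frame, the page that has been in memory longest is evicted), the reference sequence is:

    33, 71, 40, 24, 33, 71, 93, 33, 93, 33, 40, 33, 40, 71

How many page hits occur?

33: miss, frames (33)
71: miss, frames (33 71)
40: miss, frames (33 71 40)
24: miss, frames (33 71 40 24)
33: hit
71: hit
93: miss, evict 33, frames (71 40 24 93)
33: miss, evict 71, frames (40 24 93 33)
93: hit
33: hit
40: hit
33: hit
40: hit
71: miss, evict 40, frames (24 93 33 71)
Hits: 7.

7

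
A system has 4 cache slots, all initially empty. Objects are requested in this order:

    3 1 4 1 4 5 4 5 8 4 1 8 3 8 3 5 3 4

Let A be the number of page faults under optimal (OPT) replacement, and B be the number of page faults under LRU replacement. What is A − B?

Under OPT: F F F . . F . . F . . . . . . F . . → 6 faults.
Under LRU: F F F . . F . . F . . . F . . F . F → 8 faults.
A − B = 6 − 8 = -2.

-2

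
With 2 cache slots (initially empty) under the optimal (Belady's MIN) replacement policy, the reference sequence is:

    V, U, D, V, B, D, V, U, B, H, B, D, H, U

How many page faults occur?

V: fault, frames (V)
U: fault, frames (V U)
D: fault, evict U, frames (V D)
V: hit
B: fault, evict V, frames (D B)
D: hit
V: fault, evict D, frames (B V)
U: fault, evict V, frames (B U)
B: hit
H: fault, evict U, frames (B H)
B: hit
D: fault, evict B, frames (H D)
H: hit
U: fault, evict D, frames (H U)
Page faults: 9.

9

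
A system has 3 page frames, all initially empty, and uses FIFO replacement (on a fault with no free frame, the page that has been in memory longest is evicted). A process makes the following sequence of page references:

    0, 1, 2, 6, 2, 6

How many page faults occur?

0 → miss, frames [0]
1 → miss, frames [0, 1]
2 → miss, frames [0, 1, 2]
6 → miss, evict 0, frames [1, 2, 6]
2 → hit
6 → hit
Page faults: 4.

4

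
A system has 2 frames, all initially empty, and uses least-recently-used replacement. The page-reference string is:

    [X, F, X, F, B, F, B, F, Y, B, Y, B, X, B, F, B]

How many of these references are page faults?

7

X -> miss, frames [X]
F -> miss, frames [X, F]
X -> hit
F -> hit
B -> miss, evict X, frames [F, B]
F -> hit
B -> hit
F -> hit
Y -> miss, evict B, frames [F, Y]
B -> miss, evict F, frames [Y, B]
Y -> hit
B -> hit
X -> miss, evict Y, frames [B, X]
B -> hit
F -> miss, evict X, frames [B, F]
B -> hit
Page faults: 7.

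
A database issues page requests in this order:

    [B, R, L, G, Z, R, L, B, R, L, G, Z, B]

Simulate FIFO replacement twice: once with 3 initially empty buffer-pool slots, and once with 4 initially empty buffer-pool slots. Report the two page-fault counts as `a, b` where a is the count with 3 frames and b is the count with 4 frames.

10, 11

3 frames: F F F F F F F F . . F F . → 10 faults.
4 frames: F F F F F . . F F F F F F → 11 faults.
11 > 10: adding a frame increased faults — Belady's anomaly.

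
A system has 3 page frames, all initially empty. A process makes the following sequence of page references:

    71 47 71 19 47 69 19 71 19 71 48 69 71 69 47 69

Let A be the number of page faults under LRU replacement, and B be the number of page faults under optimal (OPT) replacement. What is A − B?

Under LRU: F F . F . F . F . . F F . . F . → 8 faults.
Under OPT: F F . F . F . . . . F . . . F . → 6 faults.
A − B = 8 − 6 = 2.

2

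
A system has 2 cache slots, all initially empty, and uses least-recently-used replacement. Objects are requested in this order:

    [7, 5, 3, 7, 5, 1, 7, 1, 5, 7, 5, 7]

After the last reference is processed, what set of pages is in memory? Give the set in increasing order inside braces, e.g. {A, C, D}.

7: miss, frames {7}
5: miss, frames {7,5}
3: miss, evict 7, frames {5,3}
7: miss, evict 5, frames {3,7}
5: miss, evict 3, frames {7,5}
1: miss, evict 7, frames {5,1}
7: miss, evict 5, frames {1,7}
1: hit
5: miss, evict 7, frames {1,5}
7: miss, evict 1, frames {5,7}
5: hit
7: hit

{5, 7}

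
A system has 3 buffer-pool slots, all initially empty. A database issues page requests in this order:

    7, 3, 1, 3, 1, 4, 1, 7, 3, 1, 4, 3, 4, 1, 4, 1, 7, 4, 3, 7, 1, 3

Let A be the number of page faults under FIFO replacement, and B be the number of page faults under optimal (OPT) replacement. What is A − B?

Under FIFO: F F F . . F . F F F F . . . . . F . F . F . → 11 faults.
Under OPT: F F F . . F . . F . . . . . . . F . . . F . → 7 faults.
A − B = 11 − 7 = 4.

4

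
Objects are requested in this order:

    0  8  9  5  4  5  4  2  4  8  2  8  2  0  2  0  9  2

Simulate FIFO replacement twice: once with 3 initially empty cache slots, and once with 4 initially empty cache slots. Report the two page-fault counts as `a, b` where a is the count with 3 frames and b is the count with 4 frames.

3 frames: F F F F F . . F . F . . . F . . F F → 10 faults.
4 frames: F F F F F . . F . F . . . F . . F . → 9 faults.
9 < 10: adding a frame reduced faults, as is typical.

10, 9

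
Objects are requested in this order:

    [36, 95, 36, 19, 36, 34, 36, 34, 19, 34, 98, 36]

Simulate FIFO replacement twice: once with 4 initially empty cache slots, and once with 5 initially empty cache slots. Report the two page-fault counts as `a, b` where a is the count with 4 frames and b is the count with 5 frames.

6, 5

4 frames: F F . F . F . . . . F F → 6 faults.
5 frames: F F . F . F . . . . F . → 5 faults.
5 < 6: adding a frame reduced faults, as is typical.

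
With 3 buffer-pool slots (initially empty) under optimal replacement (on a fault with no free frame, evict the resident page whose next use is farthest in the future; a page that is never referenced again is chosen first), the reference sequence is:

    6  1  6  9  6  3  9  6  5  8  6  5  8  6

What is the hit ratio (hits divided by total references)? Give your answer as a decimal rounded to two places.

6 -> miss, frames [6]
1 -> miss, frames [6, 1]
6 -> hit
9 -> miss, frames [6, 1, 9]
6 -> hit
3 -> miss, evict 1, frames [6, 9, 3]
9 -> hit
6 -> hit
5 -> miss, evict 3, frames [6, 9, 5]
8 -> miss, evict 9, frames [6, 5, 8]
6 -> hit
5 -> hit
8 -> hit
6 -> hit
Hits: 8 of 14 references → 8/14 = 0.5714.

0.57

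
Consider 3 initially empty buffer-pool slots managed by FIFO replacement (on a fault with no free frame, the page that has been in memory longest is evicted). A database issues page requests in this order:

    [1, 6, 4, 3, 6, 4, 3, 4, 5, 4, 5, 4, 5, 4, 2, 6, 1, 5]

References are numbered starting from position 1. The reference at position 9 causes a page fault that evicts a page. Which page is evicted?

6

pos 1: 1 -> miss, frames [1]
pos 2: 6 -> miss, frames [1, 6]
pos 3: 4 -> miss, frames [1, 6, 4]
pos 4: 3 -> miss, evict 1, frames [6, 4, 3]
pos 5: 6 -> hit
pos 6: 4 -> hit
pos 7: 3 -> hit
pos 8: 4 -> hit
pos 9: 5 -> miss, evict 6, frames [4, 3, 5]
At position 9, page 6 is evicted.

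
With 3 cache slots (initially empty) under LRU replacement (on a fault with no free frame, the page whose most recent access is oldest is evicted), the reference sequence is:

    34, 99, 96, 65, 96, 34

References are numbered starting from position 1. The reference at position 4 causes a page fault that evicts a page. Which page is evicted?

34

pos 1: 34: miss, frames [34]
pos 2: 99: miss, frames [34, 99]
pos 3: 96: miss, frames [34, 99, 96]
pos 4: 65: miss, evict 34, frames [99, 96, 65]
At position 4, page 34 is evicted.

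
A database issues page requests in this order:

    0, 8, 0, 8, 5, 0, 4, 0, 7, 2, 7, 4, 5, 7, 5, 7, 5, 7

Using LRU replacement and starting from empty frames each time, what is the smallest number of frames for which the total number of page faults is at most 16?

f=1: 18 faults
f=2: 10 faults
f=3: 8 faults
f=4: 7 faults
f=5: 6 faults
f=6: 6 faults
Smallest f with faults ≤ 16 is 2.

2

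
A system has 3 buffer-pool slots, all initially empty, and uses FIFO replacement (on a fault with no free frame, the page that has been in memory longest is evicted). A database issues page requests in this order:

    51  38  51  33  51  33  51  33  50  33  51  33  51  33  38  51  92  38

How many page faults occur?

7

51 → fault, frames {51}
38 → fault, frames {51,38}
51 → hit
33 → fault, frames {51,38,33}
51 → hit
33 → hit
51 → hit
33 → hit
50 → fault, evict 51, frames {38,33,50}
33 → hit
51 → fault, evict 38, frames {33,50,51}
33 → hit
51 → hit
33 → hit
38 → fault, evict 33, frames {50,51,38}
51 → hit
92 → fault, evict 50, frames {51,38,92}
38 → hit
Page faults: 7.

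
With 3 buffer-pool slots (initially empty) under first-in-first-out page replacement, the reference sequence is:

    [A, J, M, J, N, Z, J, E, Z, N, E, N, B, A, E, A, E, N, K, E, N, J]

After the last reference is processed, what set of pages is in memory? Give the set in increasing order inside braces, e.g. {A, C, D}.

A -> fault, frames [A]
J -> fault, frames [A, J]
M -> fault, frames [A, J, M]
J -> hit
N -> fault, evict A, frames [J, M, N]
Z -> fault, evict J, frames [M, N, Z]
J -> fault, evict M, frames [N, Z, J]
E -> fault, evict N, frames [Z, J, E]
Z -> hit
N -> fault, evict Z, frames [J, E, N]
E -> hit
N -> hit
B -> fault, evict J, frames [E, N, B]
A -> fault, evict E, frames [N, B, A]
E -> fault, evict N, frames [B, A, E]
A -> hit
E -> hit
N -> fault, evict B, frames [A, E, N]
K -> fault, evict A, frames [E, N, K]
E -> hit
N -> hit
J -> fault, evict E, frames [N, K, J]

{J, K, N}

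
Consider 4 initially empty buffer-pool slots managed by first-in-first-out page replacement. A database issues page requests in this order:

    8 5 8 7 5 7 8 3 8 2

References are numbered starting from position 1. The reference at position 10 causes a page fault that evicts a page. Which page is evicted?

8

pos 1: 8: fault, frames (8)
pos 2: 5: fault, frames (8 5)
pos 3: 8: hit
pos 4: 7: fault, frames (8 5 7)
pos 5: 5: hit
pos 6: 7: hit
pos 7: 8: hit
pos 8: 3: fault, frames (8 5 7 3)
pos 9: 8: hit
pos 10: 2: fault, evict 8, frames (5 7 3 2)
At position 10, page 8 is evicted.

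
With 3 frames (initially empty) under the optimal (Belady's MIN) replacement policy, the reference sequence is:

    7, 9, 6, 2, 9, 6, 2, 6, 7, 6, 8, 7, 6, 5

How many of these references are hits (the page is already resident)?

7

7 -> fault, frames (7)
9 -> fault, frames (7 9)
6 -> fault, frames (7 9 6)
2 -> fault, evict 7, frames (9 6 2)
9 -> hit
6 -> hit
2 -> hit
6 -> hit
7 -> fault, evict 2, frames (9 6 7)
6 -> hit
8 -> fault, evict 9, frames (6 7 8)
7 -> hit
6 -> hit
5 -> fault, evict 8, frames (6 7 5)
Hits: 7.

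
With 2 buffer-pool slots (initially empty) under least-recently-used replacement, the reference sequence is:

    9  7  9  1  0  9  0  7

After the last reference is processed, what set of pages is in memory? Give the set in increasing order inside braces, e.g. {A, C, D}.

9 -> miss, frames {9}
7 -> miss, frames {9,7}
9 -> hit
1 -> miss, evict 7, frames {9,1}
0 -> miss, evict 9, frames {1,0}
9 -> miss, evict 1, frames {0,9}
0 -> hit
7 -> miss, evict 9, frames {0,7}

{0, 7}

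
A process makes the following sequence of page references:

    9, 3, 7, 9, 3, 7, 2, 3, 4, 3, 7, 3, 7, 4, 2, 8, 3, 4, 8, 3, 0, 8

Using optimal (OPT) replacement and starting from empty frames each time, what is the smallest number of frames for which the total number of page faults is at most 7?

4

f=1: 22 faults
f=2: 13 faults
f=3: 8 faults
f=4: 7 faults
f=5: 7 faults
f=6: 7 faults
f=7: 7 faults
Smallest f with faults ≤ 7 is 4.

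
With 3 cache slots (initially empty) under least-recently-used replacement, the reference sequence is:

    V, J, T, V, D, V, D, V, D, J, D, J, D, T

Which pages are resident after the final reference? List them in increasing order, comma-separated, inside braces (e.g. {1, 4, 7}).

{D, J, T}

V: miss, frames (V)
J: miss, frames (V J)
T: miss, frames (V J T)
V: hit
D: miss, evict J, frames (T V D)
V: hit
D: hit
V: hit
D: hit
J: miss, evict T, frames (V D J)
D: hit
J: hit
D: hit
T: miss, evict V, frames (J D T)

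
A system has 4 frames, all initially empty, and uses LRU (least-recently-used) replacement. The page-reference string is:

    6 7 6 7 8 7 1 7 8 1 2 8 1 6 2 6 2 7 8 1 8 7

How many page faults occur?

9

6 -> miss, frames (6)
7 -> miss, frames (6 7)
6 -> hit
7 -> hit
8 -> miss, frames (6 7 8)
7 -> hit
1 -> miss, frames (6 8 7 1)
7 -> hit
8 -> hit
1 -> hit
2 -> miss, evict 6, frames (7 8 1 2)
8 -> hit
1 -> hit
6 -> miss, evict 7, frames (2 8 1 6)
2 -> hit
6 -> hit
2 -> hit
7 -> miss, evict 8, frames (1 6 2 7)
8 -> miss, evict 1, frames (6 2 7 8)
1 -> miss, evict 6, frames (2 7 8 1)
8 -> hit
7 -> hit
Page faults: 9.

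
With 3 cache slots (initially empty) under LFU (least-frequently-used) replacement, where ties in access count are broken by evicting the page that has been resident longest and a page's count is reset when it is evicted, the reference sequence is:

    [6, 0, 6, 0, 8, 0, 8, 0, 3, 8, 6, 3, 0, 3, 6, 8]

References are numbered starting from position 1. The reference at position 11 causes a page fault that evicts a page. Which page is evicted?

pos 1: 6: miss, frames [6]
pos 2: 0: miss, frames [6, 0]
pos 3: 6: hit
pos 4: 0: hit
pos 5: 8: miss, frames [6, 0, 8]
pos 6: 0: hit
pos 7: 8: hit
pos 8: 0: hit
pos 9: 3: miss, evict 6, frames [0, 8, 3]
pos 10: 8: hit
pos 11: 6: miss, evict 3, frames [0, 8, 6]
At position 11, page 3 is evicted.

3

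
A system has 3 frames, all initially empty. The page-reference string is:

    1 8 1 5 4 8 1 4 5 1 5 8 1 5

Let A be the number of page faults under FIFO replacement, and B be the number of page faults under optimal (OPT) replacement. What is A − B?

Under FIFO: F F . F F . F . . . . F . F → 7 faults.
Under OPT: F F . F F . . . F . . . . . → 5 faults.
A − B = 7 − 5 = 2.

2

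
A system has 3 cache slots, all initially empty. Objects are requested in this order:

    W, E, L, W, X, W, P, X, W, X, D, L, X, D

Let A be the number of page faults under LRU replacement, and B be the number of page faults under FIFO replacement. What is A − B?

Under LRU: F F F . F . F . . . F F . . → 7 faults.
Under FIFO: F F F . F F F . . . F F F . → 9 faults.
A − B = 7 − 9 = -2.

-2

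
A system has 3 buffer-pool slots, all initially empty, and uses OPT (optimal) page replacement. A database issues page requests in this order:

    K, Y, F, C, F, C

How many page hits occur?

K: miss, frames {K}
Y: miss, frames {K,Y}
F: miss, frames {K,Y,F}
C: miss, evict Y, frames {K,F,C}
F: hit
C: hit
Hits: 2.

2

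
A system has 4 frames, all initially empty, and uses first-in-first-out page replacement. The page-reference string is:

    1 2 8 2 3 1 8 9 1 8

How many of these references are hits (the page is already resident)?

4

1: miss, frames (1)
2: miss, frames (1 2)
8: miss, frames (1 2 8)
2: hit
3: miss, frames (1 2 8 3)
1: hit
8: hit
9: miss, evict 1, frames (2 8 3 9)
1: miss, evict 2, frames (8 3 9 1)
8: hit
Hits: 4.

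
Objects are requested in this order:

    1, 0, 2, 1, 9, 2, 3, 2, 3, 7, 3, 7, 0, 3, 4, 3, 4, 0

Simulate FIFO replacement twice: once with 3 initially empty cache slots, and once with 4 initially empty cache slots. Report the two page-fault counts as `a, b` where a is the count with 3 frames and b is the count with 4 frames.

3 frames: F F F . F . F . . F . . F . F F . . → 9 faults.
4 frames: F F F . F . F . . F . . F . F . . . → 8 faults.
8 < 9: adding a frame reduced faults, as is typical.

9, 8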